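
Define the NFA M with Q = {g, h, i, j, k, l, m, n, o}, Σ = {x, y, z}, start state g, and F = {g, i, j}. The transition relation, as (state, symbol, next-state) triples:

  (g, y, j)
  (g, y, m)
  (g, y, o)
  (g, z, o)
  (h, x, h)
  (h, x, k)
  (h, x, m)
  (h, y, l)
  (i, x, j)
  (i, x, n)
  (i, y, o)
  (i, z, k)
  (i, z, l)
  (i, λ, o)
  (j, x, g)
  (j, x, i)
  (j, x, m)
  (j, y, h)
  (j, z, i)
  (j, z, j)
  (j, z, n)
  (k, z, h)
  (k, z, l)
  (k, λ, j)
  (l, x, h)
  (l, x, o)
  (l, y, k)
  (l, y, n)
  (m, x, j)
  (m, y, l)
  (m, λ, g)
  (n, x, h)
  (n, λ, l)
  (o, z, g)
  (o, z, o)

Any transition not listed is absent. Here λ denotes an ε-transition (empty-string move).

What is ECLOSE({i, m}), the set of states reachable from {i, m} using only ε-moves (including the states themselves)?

{g, i, m, o}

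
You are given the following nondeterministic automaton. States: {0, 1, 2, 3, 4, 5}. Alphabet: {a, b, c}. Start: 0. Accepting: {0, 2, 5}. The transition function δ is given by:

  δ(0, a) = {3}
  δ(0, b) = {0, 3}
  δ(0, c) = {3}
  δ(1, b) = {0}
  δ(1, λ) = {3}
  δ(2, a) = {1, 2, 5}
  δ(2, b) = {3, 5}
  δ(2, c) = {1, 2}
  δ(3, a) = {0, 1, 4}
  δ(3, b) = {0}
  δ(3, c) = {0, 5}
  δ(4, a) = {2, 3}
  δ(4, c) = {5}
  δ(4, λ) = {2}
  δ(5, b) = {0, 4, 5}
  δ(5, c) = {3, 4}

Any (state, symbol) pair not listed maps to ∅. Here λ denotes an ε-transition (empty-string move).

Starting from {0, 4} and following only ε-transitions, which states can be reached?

Begin with {0, 4}.
ε-move 4 → 2; add 2.

{0, 2, 4}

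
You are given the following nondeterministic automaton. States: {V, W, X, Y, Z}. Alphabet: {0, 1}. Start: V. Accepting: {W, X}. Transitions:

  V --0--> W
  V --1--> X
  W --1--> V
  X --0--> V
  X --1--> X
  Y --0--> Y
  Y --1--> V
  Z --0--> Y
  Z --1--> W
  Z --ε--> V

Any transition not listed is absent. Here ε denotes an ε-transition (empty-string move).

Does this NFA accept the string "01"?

No

Start in {V}.
Read '0': {V} → {W}.
Read '1': {W} → {V}.
The final set {V} contains no accepting state.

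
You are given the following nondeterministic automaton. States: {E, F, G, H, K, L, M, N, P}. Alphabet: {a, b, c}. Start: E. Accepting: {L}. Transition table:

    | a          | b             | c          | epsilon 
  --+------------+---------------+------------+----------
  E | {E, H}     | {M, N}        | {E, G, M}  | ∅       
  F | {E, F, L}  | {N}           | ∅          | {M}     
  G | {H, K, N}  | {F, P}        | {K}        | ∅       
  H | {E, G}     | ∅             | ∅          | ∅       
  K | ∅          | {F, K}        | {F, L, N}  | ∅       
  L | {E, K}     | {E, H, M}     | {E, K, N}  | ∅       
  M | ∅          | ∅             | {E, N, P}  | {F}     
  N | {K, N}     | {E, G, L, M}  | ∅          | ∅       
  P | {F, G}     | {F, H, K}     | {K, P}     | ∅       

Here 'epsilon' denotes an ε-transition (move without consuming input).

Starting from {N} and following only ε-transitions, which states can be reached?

Begin with {N}.
No ε-moves leave this set, so the closure equals the set itself.

{N}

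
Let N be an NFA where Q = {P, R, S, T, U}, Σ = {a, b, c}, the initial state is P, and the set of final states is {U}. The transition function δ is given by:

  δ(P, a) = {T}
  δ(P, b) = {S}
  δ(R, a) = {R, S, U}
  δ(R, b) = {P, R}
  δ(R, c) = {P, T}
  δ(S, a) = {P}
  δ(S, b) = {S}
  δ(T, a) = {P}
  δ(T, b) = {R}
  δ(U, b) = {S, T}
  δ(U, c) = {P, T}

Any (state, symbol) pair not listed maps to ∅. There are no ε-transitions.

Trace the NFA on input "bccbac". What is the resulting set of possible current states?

Start in {P}.
Read 'b': {P} → {S}.
Read 'c': {S} → ∅.
The set is empty and remains empty for the remaining 4 symbols.

∅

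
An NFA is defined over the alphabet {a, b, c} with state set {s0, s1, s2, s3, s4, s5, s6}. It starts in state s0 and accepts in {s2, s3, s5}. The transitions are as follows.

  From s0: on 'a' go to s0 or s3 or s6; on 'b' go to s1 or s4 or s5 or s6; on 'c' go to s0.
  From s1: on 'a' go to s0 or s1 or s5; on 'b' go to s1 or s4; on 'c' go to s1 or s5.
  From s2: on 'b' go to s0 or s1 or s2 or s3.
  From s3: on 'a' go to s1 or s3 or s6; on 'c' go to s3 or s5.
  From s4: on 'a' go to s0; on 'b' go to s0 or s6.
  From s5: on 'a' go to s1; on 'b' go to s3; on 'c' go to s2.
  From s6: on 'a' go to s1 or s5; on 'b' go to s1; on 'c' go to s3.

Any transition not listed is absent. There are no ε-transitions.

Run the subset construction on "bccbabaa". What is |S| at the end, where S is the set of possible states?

5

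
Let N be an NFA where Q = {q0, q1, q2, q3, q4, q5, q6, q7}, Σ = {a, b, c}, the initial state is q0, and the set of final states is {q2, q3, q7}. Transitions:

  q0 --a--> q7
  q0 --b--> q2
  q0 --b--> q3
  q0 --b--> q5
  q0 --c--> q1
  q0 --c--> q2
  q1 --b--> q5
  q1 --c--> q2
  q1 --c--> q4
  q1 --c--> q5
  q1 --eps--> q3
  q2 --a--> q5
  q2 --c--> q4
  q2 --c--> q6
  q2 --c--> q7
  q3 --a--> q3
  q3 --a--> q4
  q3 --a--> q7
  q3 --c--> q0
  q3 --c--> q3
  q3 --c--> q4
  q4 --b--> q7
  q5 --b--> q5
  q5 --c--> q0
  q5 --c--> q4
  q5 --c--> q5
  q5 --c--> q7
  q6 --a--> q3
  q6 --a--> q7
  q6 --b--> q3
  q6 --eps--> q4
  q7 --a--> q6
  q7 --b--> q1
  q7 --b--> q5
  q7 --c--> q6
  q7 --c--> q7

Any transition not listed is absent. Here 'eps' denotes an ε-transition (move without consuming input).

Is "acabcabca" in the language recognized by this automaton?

Yes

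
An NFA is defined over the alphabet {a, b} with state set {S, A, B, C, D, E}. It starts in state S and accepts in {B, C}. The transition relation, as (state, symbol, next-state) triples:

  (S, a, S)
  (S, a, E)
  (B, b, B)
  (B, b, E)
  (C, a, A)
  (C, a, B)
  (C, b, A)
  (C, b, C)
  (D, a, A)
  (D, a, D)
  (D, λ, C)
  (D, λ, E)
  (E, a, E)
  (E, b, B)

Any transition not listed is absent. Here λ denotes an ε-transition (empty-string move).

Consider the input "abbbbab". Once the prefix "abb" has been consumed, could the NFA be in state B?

Start in {S}.
Read 'a': S→{S, E}; now {S, E}.
Read 'b': S→∅, E→{B}; now {B}.
Read 'b': B→{B, E}; now {B, E}.
State B is in {B, E}.

Yes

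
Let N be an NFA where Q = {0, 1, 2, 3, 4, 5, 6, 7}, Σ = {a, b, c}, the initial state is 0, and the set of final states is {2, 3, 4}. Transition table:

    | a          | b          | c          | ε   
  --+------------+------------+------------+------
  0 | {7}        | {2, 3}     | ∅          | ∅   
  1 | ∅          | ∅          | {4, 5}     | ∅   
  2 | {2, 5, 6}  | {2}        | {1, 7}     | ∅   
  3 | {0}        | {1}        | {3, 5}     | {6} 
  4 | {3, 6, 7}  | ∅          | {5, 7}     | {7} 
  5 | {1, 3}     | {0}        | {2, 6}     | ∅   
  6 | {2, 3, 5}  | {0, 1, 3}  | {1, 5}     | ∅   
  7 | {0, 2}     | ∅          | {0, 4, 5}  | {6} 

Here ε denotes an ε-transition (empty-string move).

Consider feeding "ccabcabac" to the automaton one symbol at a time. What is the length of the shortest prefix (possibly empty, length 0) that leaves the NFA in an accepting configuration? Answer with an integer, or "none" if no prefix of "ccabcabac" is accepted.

Start in {0}.
Read 'c': {0} → ∅.
The set is empty and remains empty for the remaining 8 symbols.
No reachable set along the way intersects F.

none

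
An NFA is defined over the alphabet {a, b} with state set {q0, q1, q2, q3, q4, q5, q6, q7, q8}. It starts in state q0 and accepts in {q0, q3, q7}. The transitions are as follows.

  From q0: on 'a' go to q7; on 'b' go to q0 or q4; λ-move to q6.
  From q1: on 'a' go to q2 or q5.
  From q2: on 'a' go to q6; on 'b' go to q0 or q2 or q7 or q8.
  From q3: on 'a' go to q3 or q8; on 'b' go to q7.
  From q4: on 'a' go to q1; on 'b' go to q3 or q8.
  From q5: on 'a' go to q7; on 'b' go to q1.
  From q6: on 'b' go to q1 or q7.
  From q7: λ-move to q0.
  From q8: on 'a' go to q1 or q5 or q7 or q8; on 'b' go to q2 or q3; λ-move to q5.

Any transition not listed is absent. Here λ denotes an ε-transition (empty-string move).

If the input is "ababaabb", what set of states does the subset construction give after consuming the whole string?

{q0, q1, q2, q3, q4, q5, q6, q7, q8}

Start: ε-closure({q0}) = {q0, q6}.
Read 'a': q0→{q7}, q6→∅; union {q7}; ε-closure = {q0, q6, q7}.
Read 'b': q0→{q0, q4}, q6→{q1, q7}, q7→∅; union {q0, q1, q4, q7}; ε-closure = {q0, q1, q4, q6, q7}.
Read 'a': q0→{q7}, q1→{q2, q5}, q4→{q1}, q6→∅, q7→∅; union {q1, q2, q5, q7}; ε-closure = {q0, q1, q2, q5, q6, q7}.
Read 'b': q0→{q0, q4}, q1→∅, q2→{q0, q2, q7, q8}, q5→{q1}, q6→{q1, q7}, q7→∅; union {q0, q1, q2, q4, q7, q8}; ε-closure = {q0, q1, q2, q4, q5, q6, q7, q8}.
Read 'a': q0→{q7}, q1→{q2, q5}, q2→{q6}, q4→{q1}, q5→{q7}, q6→∅, q7→∅, q8→{q1, q5, q7, q8}; union {q1, q2, q5, q6, q7, q8}; ε-closure = {q0, q1, q2, q5, q6, q7, q8}.
Read 'a': q0→{q7}, q1→{q2, q5}, q2→{q6}, q5→{q7}, q6→∅, q7→∅, q8→{q1, q5, q7, q8}; union {q1, q2, q5, q6, q7, q8}; ε-closure = {q0, q1, q2, q5, q6, q7, q8}.
Read 'b': q0→{q0, q4}, q1→∅, q2→{q0, q2, q7, q8}, q5→{q1}, q6→{q1, q7}, q7→∅, q8→{q2, q3}; union {q0, q1, q2, q3, q4, q7, q8}; ε-closure = {q0, q1, q2, q3, q4, q5, q6, q7, q8}.
Read 'b': q0→{q0, q4}, q1→∅, q2→{q0, q2, q7, q8}, q3→{q7}, q4→{q3, q8}, q5→{q1}, q6→{q1, q7}, q7→∅, q8→{q2, q3}; union {q0, q1, q2, q3, q4, q7, q8}; ε-closure = {q0, q1, q2, q3, q4, q5, q6, q7, q8}.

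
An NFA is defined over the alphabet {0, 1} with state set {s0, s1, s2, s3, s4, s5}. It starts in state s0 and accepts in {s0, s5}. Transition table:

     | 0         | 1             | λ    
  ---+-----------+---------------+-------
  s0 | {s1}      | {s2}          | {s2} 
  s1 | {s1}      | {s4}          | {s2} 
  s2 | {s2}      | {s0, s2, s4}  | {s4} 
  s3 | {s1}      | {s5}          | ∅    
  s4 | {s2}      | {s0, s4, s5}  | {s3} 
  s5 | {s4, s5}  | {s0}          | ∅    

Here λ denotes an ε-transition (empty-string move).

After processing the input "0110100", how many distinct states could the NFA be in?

5

Start: ε-closure({s0}) = {s0, s2, s3, s4}.
Read '0': s0→{s1}, s2→{s2}, s3→{s1}, s4→{s2}; union {s1, s2}; ε-closure = {s1, s2, s3, s4}.
Read '1': s1→{s4}, s2→{s0, s2, s4}, s3→{s5}, s4→{s0, s4, s5}; union {s0, s2, s4, s5}; ε-closure = {s0, s2, s3, s4, s5}.
Read '1': s0→{s2}, s2→{s0, s2, s4}, s3→{s5}, s4→{s0, s4, s5}, s5→{s0}; union {s0, s2, s4, s5}; ε-closure = {s0, s2, s3, s4, s5}.
Read '0': s0→{s1}, s2→{s2}, s3→{s1}, s4→{s2}, s5→{s4, s5}; union {s1, s2, s4, s5}; ε-closure = {s1, s2, s3, s4, s5}.
Read '1': s1→{s4}, s2→{s0, s2, s4}, s3→{s5}, s4→{s0, s4, s5}, s5→{s0}; union {s0, s2, s4, s5}; ε-closure = {s0, s2, s3, s4, s5}.
Read '0': s0→{s1}, s2→{s2}, s3→{s1}, s4→{s2}, s5→{s4, s5}; union {s1, s2, s4, s5}; ε-closure = {s1, s2, s3, s4, s5}.
Read '0': s1→{s1}, s2→{s2}, s3→{s1}, s4→{s2}, s5→{s4, s5}; union {s1, s2, s4, s5}; ε-closure = {s1, s2, s3, s4, s5}.
That set has 5 states.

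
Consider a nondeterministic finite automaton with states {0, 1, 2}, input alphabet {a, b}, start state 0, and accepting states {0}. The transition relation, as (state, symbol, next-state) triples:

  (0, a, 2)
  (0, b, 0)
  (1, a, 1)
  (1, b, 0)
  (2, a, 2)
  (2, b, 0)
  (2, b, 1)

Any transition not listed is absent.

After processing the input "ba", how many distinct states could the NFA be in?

1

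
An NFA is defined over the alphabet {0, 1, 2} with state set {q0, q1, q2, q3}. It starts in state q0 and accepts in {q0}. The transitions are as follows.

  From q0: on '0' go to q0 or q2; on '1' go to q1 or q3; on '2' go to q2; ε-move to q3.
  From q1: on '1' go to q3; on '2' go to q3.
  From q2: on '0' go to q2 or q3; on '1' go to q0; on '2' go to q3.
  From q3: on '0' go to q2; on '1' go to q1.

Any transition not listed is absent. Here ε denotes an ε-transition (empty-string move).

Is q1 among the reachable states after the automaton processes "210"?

No

Start: ε-closure({q0}) = {q0, q3}.
Read '2': q0→{q2}, q3→∅; now {q2}.
Read '1': q2→{q0}; union {q0}; ε-closure = {q0, q3}.
Read '0': q0→{q0, q2}, q3→{q2}; union {q0, q2}; ε-closure = {q0, q2, q3}.
State q1 is not in {q0, q2, q3}.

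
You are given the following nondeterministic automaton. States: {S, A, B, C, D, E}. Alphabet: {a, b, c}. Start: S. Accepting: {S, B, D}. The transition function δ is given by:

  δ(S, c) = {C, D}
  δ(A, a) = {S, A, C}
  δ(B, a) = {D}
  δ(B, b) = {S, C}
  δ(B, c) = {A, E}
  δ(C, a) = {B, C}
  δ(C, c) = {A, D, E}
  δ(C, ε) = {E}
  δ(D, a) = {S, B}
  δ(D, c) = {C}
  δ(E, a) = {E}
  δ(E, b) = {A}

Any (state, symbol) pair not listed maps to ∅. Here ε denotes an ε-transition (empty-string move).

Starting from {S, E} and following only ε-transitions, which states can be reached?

{S, E}

Begin with {S, E}.
No ε-moves leave this set, so the closure equals the set itself.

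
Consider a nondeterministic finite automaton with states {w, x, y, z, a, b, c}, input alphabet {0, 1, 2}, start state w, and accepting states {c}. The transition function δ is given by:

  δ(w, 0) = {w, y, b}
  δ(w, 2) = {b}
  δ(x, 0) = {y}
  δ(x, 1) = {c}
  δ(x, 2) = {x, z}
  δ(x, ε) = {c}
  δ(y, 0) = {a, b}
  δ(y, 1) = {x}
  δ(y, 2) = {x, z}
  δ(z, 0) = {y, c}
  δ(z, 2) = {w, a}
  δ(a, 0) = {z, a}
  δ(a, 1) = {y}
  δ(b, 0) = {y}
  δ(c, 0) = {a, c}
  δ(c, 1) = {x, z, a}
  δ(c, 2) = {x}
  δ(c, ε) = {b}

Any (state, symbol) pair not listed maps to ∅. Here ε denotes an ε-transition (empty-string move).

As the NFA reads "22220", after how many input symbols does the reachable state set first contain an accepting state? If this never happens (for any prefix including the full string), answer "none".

none

Start in {w}.
Read '2': {w} → {b}.
Read '2': {b} → ∅.
The set is empty and remains empty for the remaining 3 symbols.
No reachable set along the way intersects F.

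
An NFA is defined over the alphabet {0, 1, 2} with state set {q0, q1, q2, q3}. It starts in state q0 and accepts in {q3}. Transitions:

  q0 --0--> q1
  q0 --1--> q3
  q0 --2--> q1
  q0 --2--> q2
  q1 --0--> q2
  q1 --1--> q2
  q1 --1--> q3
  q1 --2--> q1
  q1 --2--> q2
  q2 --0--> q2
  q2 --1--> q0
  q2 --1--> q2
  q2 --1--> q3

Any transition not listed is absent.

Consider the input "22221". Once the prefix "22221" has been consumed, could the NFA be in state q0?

Start in {q0}.
Read '2': {q0} → {q1, q2}.
Read '2': {q1, q2} → {q1, q2}.
Read '2': {q1, q2} → {q1, q2}.
Read '2': {q1, q2} → {q1, q2}.
Read '1': {q1, q2} → {q0, q2, q3}.
State q0 is in {q0, q2, q3}.

Yes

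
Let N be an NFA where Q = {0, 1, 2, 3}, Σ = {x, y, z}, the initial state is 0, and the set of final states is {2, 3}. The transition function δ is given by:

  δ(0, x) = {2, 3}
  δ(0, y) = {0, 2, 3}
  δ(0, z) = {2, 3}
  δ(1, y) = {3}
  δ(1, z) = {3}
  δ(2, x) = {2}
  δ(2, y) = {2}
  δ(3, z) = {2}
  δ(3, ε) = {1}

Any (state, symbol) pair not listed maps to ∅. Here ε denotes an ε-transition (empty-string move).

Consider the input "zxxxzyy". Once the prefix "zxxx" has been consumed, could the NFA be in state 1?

Start in {0}.
Read 'z': {0} → {1, 2, 3}.
Read 'x': {1, 2, 3} → {2}.
Read 'x': {2} → {2}.
Read 'x': {2} → {2}.
State 1 is not in {2}.

No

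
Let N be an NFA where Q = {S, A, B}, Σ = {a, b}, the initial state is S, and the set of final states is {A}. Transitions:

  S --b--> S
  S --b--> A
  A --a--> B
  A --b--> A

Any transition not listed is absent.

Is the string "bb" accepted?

Yes

Start in {S}.
Read 'b': S→{S, A}; now {S, A}.
Read 'b': S→{S, A}, A→{A}; now {S, A}.
The final set {S, A} contains the accepting state A.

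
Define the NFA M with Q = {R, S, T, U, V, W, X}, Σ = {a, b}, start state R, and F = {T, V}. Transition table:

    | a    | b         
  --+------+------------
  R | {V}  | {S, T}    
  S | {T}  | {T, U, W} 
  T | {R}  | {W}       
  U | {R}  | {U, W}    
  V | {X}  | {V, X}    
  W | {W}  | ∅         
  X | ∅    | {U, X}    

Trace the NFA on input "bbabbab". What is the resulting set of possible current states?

Start in {R}.
Read 'b': {R} → {S, T}.
Read 'b': {S, T} → {T, U, W}.
Read 'a': {T, U, W} → {R, W}.
Read 'b': {R, W} → {S, T}.
Read 'b': {S, T} → {T, U, W}.
Read 'a': {T, U, W} → {R, W}.
Read 'b': {R, W} → {S, T}.

{S, T}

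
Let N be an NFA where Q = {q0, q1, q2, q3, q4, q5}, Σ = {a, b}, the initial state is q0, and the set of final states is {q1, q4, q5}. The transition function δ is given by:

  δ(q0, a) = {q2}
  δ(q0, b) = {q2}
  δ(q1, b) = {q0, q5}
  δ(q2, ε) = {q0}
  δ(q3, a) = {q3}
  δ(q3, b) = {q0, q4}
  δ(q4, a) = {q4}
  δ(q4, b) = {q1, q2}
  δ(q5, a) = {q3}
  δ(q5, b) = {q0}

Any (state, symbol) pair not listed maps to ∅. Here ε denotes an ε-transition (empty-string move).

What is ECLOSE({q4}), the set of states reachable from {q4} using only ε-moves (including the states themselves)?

{q4}

Begin with {q4}.
No ε-moves leave this set, so the closure equals the set itself.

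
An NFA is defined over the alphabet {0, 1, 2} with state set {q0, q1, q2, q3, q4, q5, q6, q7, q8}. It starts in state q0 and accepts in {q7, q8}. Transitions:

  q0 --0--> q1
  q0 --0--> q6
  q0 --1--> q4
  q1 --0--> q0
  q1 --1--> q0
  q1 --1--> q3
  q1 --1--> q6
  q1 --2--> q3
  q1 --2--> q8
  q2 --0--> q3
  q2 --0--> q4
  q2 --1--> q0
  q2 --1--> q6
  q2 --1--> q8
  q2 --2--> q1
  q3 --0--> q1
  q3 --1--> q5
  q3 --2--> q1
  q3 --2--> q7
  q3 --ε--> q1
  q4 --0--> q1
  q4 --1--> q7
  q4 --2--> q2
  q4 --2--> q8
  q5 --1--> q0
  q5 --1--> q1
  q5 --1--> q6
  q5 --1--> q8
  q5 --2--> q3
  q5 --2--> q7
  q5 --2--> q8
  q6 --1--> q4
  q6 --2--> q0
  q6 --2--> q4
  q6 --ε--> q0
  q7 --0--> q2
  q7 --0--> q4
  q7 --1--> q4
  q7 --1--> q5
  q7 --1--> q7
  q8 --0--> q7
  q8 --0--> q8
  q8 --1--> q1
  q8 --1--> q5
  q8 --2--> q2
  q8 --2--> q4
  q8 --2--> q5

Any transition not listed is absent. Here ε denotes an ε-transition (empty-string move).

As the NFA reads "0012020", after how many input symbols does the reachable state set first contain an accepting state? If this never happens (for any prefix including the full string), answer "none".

Start in {q0}.
Read '0': q0→{q1, q6}; union {q1, q6}; ε-closure = {q0, q1, q6}.
Read '0': q0→{q1, q6}, q1→{q0}, q6→∅; now {q0, q1, q6}.
Read '1': q0→{q4}, q1→{q0, q3, q6}, q6→{q4}; union {q0, q3, q4, q6}; ε-closure = {q0, q1, q3, q4, q6}.
Read '2': q0→∅, q1→{q3, q8}, q3→{q1, q7}, q4→{q2, q8}, q6→{q0, q4}; now {q0, q1, q2, q3, q4, q7, q8}.
None of the earlier sets intersect F, but {q0, q1, q2, q3, q4, q7, q8} does.

4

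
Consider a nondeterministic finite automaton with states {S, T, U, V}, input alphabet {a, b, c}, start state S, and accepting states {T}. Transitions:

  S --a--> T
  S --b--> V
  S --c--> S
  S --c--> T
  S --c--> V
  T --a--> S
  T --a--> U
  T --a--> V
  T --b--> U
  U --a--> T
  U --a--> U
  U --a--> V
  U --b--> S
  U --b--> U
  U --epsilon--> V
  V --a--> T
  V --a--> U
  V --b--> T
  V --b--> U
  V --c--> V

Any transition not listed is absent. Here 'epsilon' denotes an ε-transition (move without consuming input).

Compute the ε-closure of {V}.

{V}

Begin with {V}.
No ε-moves leave this set, so the closure equals the set itself.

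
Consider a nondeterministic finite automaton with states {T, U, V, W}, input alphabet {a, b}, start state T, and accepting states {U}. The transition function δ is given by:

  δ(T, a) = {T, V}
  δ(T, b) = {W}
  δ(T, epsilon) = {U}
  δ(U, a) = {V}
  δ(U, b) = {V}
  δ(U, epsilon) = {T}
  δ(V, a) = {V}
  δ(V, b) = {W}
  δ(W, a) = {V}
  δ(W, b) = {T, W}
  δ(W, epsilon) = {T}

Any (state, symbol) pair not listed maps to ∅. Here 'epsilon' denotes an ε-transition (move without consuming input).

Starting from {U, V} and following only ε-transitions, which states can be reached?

Begin with {U, V}.
ε-move U → T; add T.

{T, U, V}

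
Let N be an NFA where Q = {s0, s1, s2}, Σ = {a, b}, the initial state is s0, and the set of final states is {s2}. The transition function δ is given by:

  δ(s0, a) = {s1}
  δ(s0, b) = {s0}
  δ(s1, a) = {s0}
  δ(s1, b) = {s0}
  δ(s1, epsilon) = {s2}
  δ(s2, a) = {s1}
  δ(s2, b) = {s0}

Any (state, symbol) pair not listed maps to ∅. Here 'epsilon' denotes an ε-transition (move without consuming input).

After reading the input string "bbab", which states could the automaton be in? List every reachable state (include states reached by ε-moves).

{s0}

Start in {s0}.
Read 'b': s0→{s0}; now {s0}.
Read 'b': s0→{s0}; now {s0}.
Read 'a': s0→{s1}; union {s1}; ε-closure = {s1, s2}.
Read 'b': s1→{s0}, s2→{s0}; now {s0}.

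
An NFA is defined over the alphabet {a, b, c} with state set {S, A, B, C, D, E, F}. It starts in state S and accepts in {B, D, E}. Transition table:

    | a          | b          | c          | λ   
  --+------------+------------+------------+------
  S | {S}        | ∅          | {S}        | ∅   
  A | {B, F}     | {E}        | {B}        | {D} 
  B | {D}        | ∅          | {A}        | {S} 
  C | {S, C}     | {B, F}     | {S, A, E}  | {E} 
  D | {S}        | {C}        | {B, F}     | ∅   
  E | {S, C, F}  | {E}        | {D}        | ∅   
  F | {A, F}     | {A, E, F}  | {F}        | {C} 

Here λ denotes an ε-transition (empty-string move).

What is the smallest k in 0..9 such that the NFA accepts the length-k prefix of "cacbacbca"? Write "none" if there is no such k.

Start in {S}.
Read 'c': S→{S}; now {S}.
Read 'a': S→{S}; now {S}.
Read 'c': S→{S}; now {S}.
Read 'b': S→∅; now ∅.
The set is empty and remains empty for the remaining 5 symbols.
No reachable set along the way intersects F.

none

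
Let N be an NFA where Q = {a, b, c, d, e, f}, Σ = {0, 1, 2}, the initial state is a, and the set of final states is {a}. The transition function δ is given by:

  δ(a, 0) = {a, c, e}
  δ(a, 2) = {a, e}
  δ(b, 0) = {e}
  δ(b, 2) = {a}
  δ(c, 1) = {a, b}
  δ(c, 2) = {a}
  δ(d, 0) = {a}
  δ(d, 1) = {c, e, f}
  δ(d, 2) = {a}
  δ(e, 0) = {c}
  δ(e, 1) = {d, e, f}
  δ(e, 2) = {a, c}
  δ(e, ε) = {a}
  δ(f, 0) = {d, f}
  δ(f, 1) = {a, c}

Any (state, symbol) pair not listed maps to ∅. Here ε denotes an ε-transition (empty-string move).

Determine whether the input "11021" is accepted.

No

Start in {a}.
Read '1': {a} → ∅.
The set is empty and remains empty for the remaining 4 symbols.
The final set ∅ contains no accepting state.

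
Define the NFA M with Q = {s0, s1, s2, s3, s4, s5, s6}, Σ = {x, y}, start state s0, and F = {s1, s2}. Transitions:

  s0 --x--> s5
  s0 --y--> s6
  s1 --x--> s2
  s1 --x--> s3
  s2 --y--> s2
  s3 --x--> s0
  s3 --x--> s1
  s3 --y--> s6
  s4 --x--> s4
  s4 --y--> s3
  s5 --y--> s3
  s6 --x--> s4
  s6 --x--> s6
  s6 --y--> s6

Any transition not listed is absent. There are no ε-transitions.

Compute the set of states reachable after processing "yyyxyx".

{s0, s1, s4, s6}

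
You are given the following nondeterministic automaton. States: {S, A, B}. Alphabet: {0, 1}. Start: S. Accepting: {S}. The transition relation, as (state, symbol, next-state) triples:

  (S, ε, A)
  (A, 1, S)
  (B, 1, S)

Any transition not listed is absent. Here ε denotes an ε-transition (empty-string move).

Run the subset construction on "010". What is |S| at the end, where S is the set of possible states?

Start: ε-closure({S}) = {S, A}.
Read '0': S→∅, A→∅; now ∅.
The set is empty and remains empty for the remaining 2 symbols.
That set has 0 states.

0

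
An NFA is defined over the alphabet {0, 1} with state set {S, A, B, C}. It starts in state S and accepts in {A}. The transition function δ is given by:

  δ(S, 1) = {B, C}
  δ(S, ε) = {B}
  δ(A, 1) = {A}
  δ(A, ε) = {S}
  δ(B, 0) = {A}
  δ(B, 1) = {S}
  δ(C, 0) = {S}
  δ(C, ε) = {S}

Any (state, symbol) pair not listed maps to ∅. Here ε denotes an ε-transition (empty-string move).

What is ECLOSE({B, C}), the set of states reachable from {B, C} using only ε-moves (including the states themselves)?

Begin with {B, C}.
ε-move C → S; add S.

{S, B, C}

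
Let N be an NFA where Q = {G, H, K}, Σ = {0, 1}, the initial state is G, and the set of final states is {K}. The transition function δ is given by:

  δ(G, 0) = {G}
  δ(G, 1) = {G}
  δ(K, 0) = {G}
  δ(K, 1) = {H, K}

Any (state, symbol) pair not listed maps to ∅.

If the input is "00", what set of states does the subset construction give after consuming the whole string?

Start in {G}.
Read '0': G→{G}; now {G}.
Read '0': G→{G}; now {G}.

{G}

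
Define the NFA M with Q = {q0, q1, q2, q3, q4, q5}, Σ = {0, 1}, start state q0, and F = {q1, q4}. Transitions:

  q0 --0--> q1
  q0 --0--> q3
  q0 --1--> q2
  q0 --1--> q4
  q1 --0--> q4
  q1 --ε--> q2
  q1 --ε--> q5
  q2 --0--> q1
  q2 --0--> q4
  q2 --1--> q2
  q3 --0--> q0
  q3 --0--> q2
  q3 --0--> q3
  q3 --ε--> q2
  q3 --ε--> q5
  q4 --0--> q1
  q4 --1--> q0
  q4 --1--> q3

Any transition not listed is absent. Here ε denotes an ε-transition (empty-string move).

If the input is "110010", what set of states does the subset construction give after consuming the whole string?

Start in {q0}.
Read '1': {q0} → {q2, q4}.
Read '1': {q2, q4} → {q0, q2, q3, q5}.
Read '0': {q0, q2, q3, q5} → {q0, q1, q2, q3, q4, q5}.
Read '0': {q0, q1, q2, q3, q4, q5} → {q0, q1, q2, q3, q4, q5}.
Read '1': {q0, q1, q2, q3, q4, q5} → {q0, q2, q3, q4, q5}.
Read '0': {q0, q2, q3, q4, q5} → {q0, q1, q2, q3, q4, q5}.

{q0, q1, q2, q3, q4, q5}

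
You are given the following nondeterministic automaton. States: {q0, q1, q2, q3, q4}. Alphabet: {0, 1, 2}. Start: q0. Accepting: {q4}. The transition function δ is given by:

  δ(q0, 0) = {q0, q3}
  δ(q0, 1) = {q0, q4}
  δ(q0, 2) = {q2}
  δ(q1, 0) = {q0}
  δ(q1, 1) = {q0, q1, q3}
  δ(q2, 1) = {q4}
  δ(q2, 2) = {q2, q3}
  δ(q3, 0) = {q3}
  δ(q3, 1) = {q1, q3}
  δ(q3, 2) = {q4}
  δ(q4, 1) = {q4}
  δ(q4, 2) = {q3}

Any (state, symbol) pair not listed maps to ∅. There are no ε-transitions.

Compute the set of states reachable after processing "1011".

Start in {q0}.
Read '1': {q0} → {q0, q4}.
Read '0': {q0, q4} → {q0, q3}.
Read '1': {q0, q3} → {q0, q1, q3, q4}.
Read '1': {q0, q1, q3, q4} → {q0, q1, q3, q4}.

{q0, q1, q3, q4}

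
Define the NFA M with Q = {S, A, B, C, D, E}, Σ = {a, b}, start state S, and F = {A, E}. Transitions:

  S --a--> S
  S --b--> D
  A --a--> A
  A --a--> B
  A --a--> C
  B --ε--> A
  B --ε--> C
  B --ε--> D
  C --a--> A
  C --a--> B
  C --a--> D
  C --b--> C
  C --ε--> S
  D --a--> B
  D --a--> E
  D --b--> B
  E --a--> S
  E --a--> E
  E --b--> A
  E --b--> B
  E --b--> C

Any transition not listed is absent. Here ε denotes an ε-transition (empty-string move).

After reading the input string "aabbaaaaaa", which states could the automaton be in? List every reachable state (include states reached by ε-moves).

Start in {S}.
Read 'a': S→{S}; now {S}.
Read 'a': S→{S}; now {S}.
Read 'b': S→{D}; now {D}.
Read 'b': D→{B}; union {B}; ε-closure = {S, A, B, C, D}.
Read 'a': S→{S}, A→{A, B, C}, B→∅, C→{A, B, D}, D→{B, E}; now {S, A, B, C, D, E}.
Read 'a': S→{S}, A→{A, B, C}, B→∅, C→{A, B, D}, D→{B, E}, E→{S, E}; now {S, A, B, C, D, E}.
Read 'a': S→{S}, A→{A, B, C}, B→∅, C→{A, B, D}, D→{B, E}, E→{S, E}; now {S, A, B, C, D, E}.
Read 'a': S→{S}, A→{A, B, C}, B→∅, C→{A, B, D}, D→{B, E}, E→{S, E}; now {S, A, B, C, D, E}.
Read 'a': S→{S}, A→{A, B, C}, B→∅, C→{A, B, D}, D→{B, E}, E→{S, E}; now {S, A, B, C, D, E}.
Read 'a': S→{S}, A→{A, B, C}, B→∅, C→{A, B, D}, D→{B, E}, E→{S, E}; now {S, A, B, C, D, E}.

{S, A, B, C, D, E}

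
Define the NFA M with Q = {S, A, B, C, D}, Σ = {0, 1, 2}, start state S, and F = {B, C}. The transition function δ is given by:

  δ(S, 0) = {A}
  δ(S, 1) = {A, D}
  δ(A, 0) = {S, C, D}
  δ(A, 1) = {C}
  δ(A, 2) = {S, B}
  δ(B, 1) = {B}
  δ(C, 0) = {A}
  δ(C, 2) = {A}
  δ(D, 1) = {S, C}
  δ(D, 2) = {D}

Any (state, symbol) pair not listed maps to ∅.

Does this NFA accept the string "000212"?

Yes

Start in {S}.
Read '0': S→{A}; now {A}.
Read '0': A→{S, C, D}; now {S, C, D}.
Read '0': S→{A}, C→{A}, D→∅; now {A}.
Read '2': A→{S, B}; now {S, B}.
Read '1': S→{A, D}, B→{B}; now {A, B, D}.
Read '2': A→{S, B}, B→∅, D→{D}; now {S, B, D}.
The final set {S, B, D} contains the accepting state B.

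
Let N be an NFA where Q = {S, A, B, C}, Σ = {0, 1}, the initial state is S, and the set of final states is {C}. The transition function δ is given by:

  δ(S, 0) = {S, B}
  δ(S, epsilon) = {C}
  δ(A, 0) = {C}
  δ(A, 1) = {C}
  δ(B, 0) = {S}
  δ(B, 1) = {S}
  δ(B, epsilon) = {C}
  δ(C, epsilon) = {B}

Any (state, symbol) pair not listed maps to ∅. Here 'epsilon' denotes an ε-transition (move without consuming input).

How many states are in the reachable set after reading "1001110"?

3

Start: ε-closure({S}) = {S, B, C}.
Read '1': {S, B, C} → {S, B, C}.
Read '0': {S, B, C} → {S, B, C}.
Read '0': {S, B, C} → {S, B, C}.
Read '1': {S, B, C} → {S, B, C}.
Read '1': {S, B, C} → {S, B, C}.
Read '1': {S, B, C} → {S, B, C}.
Read '0': {S, B, C} → {S, B, C}.
That set has 3 states.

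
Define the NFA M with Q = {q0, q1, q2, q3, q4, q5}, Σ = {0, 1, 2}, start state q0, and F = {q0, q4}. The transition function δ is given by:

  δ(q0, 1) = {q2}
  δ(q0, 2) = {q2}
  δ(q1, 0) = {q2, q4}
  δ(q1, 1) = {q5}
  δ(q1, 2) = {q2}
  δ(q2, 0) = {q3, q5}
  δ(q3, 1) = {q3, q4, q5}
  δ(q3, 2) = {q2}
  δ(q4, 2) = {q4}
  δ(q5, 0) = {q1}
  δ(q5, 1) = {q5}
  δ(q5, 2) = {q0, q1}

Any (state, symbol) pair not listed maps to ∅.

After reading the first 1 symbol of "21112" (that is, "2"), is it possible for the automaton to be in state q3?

Start in {q0}.
Read '2': q0→{q2}; now {q2}.
State q3 is not in {q2}.

No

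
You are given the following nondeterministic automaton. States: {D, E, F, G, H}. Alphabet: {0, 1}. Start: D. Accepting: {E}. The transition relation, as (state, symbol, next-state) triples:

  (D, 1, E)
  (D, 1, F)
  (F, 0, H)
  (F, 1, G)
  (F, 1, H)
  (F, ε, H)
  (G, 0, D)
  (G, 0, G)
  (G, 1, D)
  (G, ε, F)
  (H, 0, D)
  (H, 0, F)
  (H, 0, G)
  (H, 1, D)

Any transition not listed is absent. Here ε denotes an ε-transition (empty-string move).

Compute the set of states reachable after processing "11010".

{D, F, G, H}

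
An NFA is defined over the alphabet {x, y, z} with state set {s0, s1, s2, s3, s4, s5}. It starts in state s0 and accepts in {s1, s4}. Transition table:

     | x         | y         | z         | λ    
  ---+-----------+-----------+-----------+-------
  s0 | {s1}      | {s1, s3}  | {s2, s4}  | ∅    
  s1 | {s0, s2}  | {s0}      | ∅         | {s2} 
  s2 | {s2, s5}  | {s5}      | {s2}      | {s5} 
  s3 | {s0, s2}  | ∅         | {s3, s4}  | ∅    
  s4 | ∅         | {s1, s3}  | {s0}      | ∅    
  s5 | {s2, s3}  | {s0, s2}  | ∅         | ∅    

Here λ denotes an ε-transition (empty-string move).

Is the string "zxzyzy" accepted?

Start in {s0}.
Read 'z': {s0} → {s2, s4, s5}.
Read 'x': {s2, s4, s5} → {s2, s3, s5}.
Read 'z': {s2, s3, s5} → {s2, s3, s4, s5}.
Read 'y': {s2, s3, s4, s5} → {s0, s1, s2, s3, s5}.
Read 'z': {s0, s1, s2, s3, s5} → {s2, s3, s4, s5}.
Read 'y': {s2, s3, s4, s5} → {s0, s1, s2, s3, s5}.
The final set {s0, s1, s2, s3, s5} contains the accepting state s1.

Yes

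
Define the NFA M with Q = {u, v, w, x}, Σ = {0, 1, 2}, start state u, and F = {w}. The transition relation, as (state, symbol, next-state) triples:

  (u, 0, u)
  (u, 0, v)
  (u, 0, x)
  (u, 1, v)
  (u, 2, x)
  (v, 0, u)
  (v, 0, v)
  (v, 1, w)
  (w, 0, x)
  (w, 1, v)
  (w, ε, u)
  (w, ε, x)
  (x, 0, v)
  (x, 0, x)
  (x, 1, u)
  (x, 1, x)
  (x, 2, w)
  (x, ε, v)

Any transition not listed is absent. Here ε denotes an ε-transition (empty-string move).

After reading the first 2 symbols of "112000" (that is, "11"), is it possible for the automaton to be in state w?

Yes

Start in {u}.
Read '1': {u} → {v}.
Read '1': {v} → {u, v, w, x}.
State w is in {u, v, w, x}.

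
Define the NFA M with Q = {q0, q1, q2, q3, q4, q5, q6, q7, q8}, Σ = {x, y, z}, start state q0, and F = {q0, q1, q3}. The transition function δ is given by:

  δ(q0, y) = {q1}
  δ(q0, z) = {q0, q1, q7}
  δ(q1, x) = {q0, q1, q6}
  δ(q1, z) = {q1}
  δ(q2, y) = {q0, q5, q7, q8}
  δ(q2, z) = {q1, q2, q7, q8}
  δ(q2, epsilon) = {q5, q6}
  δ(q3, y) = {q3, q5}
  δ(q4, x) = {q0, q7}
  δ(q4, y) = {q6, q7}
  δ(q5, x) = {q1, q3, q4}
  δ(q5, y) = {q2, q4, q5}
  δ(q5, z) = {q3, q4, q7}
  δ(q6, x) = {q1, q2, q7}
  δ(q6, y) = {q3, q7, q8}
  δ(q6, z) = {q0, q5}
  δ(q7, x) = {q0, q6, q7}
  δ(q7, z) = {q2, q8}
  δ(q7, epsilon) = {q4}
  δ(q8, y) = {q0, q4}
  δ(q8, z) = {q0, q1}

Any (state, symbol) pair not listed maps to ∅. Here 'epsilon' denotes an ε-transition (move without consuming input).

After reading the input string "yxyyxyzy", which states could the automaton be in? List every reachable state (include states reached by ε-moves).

{q0, q1, q2, q3, q4, q5, q6, q7, q8}

Start in {q0}.
Read 'y': q0→{q1}; now {q1}.
Read 'x': q1→{q0, q1, q6}; now {q0, q1, q6}.
Read 'y': q0→{q1}, q1→∅, q6→{q3, q7, q8}; union {q1, q3, q7, q8}; ε-closure = {q1, q3, q4, q7, q8}.
Read 'y': q1→∅, q3→{q3, q5}, q4→{q6, q7}, q7→∅, q8→{q0, q4}; now {q0, q3, q4, q5, q6, q7}.
Read 'x': q0→∅, q3→∅, q4→{q0, q7}, q5→{q1, q3, q4}, q6→{q1, q2, q7}, q7→{q0, q6, q7}; union {q0, q1, q2, q3, q4, q6, q7}; ε-closure = {q0, q1, q2, q3, q4, q5, q6, q7}.
Read 'y': q0→{q1}, q1→∅, q2→{q0, q5, q7, q8}, q3→{q3, q5}, q4→{q6, q7}, q5→{q2, q4, q5}, q6→{q3, q7, q8}, q7→∅; now {q0, q1, q2, q3, q4, q5, q6, q7, q8}.
Read 'z': q0→{q0, q1, q7}, q1→{q1}, q2→{q1, q2, q7, q8}, q3→∅, q4→∅, q5→{q3, q4, q7}, q6→{q0, q5}, q7→{q2, q8}, q8→{q0, q1}; union {q0, q1, q2, q3, q4, q5, q7, q8}; ε-closure = {q0, q1, q2, q3, q4, q5, q6, q7, q8}.
Read 'y': q0→{q1}, q1→∅, q2→{q0, q5, q7, q8}, q3→{q3, q5}, q4→{q6, q7}, q5→{q2, q4, q5}, q6→{q3, q7, q8}, q7→∅, q8→{q0, q4}; now {q0, q1, q2, q3, q4, q5, q6, q7, q8}.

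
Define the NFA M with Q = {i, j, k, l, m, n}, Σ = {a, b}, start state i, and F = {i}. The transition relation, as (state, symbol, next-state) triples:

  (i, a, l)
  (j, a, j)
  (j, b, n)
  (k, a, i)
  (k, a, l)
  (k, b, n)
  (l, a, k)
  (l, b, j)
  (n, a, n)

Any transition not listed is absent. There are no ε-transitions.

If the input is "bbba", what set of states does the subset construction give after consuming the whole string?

Start in {i}.
Read 'b': i→∅; now ∅.
The set is empty and remains empty for the remaining 3 symbols.

∅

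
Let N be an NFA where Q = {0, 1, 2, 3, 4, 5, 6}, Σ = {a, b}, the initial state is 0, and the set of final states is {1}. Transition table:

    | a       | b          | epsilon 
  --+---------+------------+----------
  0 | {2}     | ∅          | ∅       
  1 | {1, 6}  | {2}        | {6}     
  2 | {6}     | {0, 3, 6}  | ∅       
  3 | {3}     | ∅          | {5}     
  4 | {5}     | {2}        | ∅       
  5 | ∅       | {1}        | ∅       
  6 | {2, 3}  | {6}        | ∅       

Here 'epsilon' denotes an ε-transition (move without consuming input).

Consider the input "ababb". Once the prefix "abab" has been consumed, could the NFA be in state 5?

Start in {0}.
Read 'a': 0→{2}; now {2}.
Read 'b': 2→{0, 3, 6}; union {0, 3, 6}; ε-closure = {0, 3, 5, 6}.
Read 'a': 0→{2}, 3→{3}, 5→∅, 6→{2, 3}; union {2, 3}; ε-closure = {2, 3, 5}.
Read 'b': 2→{0, 3, 6}, 3→∅, 5→{1}; union {0, 1, 3, 6}; ε-closure = {0, 1, 3, 5, 6}.
State 5 is in {0, 1, 3, 5, 6}.

Yes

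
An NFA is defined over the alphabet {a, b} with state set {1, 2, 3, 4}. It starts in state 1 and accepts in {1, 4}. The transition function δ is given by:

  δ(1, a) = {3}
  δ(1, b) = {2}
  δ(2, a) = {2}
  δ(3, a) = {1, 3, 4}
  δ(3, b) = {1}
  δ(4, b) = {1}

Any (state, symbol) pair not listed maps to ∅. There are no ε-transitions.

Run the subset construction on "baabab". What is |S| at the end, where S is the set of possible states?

Start in {1}.
Read 'b': {1} → {2}.
Read 'a': {2} → {2}.
Read 'a': {2} → {2}.
Read 'b': {2} → ∅.
The set is empty and remains empty for the remaining 2 symbols.
That set has 0 states.

0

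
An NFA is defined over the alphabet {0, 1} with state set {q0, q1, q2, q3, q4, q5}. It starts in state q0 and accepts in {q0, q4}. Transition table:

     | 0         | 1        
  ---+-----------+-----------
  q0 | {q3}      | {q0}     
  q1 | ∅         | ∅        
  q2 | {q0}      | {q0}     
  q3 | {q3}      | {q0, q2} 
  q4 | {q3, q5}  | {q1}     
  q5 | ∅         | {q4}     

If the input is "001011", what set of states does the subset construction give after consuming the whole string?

Start in {q0}.
Read '0': q0→{q3}; now {q3}.
Read '0': q3→{q3}; now {q3}.
Read '1': q3→{q0, q2}; now {q0, q2}.
Read '0': q0→{q3}, q2→{q0}; now {q0, q3}.
Read '1': q0→{q0}, q3→{q0, q2}; now {q0, q2}.
Read '1': q0→{q0}, q2→{q0}; now {q0}.

{q0}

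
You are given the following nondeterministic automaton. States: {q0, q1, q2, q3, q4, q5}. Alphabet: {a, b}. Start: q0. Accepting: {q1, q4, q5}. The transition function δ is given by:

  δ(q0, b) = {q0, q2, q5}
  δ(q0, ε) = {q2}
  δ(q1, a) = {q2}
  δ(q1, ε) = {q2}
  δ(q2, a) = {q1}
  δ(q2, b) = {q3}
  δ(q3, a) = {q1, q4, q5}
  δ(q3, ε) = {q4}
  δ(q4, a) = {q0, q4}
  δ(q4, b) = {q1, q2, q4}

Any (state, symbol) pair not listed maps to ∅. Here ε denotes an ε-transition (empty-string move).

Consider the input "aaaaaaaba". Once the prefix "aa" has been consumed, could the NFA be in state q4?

No

Start: ε-closure({q0}) = {q0, q2}.
Read 'a': q0→∅, q2→{q1}; union {q1}; ε-closure = {q1, q2}.
Read 'a': q1→{q2}, q2→{q1}; now {q1, q2}.
State q4 is not in {q1, q2}.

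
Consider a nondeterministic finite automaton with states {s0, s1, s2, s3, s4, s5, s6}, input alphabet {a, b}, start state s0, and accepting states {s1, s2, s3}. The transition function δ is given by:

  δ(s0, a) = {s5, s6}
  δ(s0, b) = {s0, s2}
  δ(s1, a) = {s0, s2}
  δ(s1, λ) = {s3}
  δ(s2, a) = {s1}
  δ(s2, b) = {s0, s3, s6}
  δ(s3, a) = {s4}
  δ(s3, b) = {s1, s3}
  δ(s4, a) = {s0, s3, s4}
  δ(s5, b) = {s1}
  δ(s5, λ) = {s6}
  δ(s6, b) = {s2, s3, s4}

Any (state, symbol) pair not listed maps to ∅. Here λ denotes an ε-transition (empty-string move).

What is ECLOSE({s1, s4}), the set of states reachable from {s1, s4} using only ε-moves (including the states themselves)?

{s1, s3, s4}

Begin with {s1, s4}.
ε-move s1 → s3; add s3.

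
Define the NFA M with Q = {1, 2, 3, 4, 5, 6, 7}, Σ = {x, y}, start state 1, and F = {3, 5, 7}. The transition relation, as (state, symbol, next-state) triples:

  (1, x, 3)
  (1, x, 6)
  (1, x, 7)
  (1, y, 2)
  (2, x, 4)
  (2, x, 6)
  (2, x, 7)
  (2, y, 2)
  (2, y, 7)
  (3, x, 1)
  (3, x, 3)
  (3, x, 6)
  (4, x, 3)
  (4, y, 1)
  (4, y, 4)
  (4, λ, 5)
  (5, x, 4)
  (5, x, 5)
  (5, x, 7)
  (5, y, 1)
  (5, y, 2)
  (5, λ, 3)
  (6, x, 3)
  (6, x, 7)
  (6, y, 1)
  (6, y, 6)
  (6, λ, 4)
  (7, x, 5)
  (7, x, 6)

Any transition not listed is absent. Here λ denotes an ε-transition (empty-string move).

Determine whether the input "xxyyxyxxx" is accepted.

Start in {1}.
Read 'x': {1} → {3, 4, 5, 6, 7}.
Read 'x': {3, 4, 5, 6, 7} → {1, 3, 4, 5, 6, 7}.
Read 'y': {1, 3, 4, 5, 6, 7} → {1, 2, 3, 4, 5, 6}.
Read 'y': {1, 2, 3, 4, 5, 6} → {1, 2, 3, 4, 5, 6, 7}.
Read 'x': {1, 2, 3, 4, 5, 6, 7} → {1, 3, 4, 5, 6, 7}.
Read 'y': {1, 3, 4, 5, 6, 7} → {1, 2, 3, 4, 5, 6}.
Read 'x': {1, 2, 3, 4, 5, 6} → {1, 3, 4, 5, 6, 7}.
Read 'x': {1, 3, 4, 5, 6, 7} → {1, 3, 4, 5, 6, 7}.
Read 'x': {1, 3, 4, 5, 6, 7} → {1, 3, 4, 5, 6, 7}.
The final set {1, 3, 4, 5, 6, 7} contains the accepting states 3, 5, 7.

Yes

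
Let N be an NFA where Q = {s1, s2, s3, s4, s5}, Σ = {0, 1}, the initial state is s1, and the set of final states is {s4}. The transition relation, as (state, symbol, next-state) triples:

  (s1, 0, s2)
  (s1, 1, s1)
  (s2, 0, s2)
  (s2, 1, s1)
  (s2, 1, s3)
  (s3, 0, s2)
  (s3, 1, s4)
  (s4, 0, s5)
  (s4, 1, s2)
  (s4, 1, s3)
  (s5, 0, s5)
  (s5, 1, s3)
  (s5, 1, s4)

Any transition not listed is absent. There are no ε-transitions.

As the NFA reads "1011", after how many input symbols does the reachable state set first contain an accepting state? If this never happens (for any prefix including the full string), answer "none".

4

Start in {s1}.
Read '1': s1→{s1}; now {s1}.
Read '0': s1→{s2}; now {s2}.
Read '1': s2→{s1, s3}; now {s1, s3}.
Read '1': s1→{s1}, s3→{s4}; now {s1, s4}.
None of the earlier sets intersect F, but {s1, s4} does.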